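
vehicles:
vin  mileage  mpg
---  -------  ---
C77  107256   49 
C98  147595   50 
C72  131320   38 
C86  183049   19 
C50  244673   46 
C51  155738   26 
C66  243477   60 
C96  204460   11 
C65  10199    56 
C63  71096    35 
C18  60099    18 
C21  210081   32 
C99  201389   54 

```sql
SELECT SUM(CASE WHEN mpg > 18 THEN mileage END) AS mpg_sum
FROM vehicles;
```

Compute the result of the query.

1705873

vin=C77: ✓ → 107256
vin=C98: ✓ → 147595
vin=C72: ✓ → 131320
vin=C86: ✓ → 183049
vin=C50: ✓ → 244673
vin=C51: ✓ → 155738
vin=C66: ✓ → 243477
vin=C96: ✗
vin=C65: ✓ → 10199
vin=C63: ✓ → 71096
vin=C18: ✗
vin=C21: ✓ → 210081
vin=C99: ✓ → 201389
mpg_sum = 107256 + 147595 + 131320 + 183049 + 244673 + 155738 + 243477 + 10199 + 71096 + 210081 + 201389 = 1705873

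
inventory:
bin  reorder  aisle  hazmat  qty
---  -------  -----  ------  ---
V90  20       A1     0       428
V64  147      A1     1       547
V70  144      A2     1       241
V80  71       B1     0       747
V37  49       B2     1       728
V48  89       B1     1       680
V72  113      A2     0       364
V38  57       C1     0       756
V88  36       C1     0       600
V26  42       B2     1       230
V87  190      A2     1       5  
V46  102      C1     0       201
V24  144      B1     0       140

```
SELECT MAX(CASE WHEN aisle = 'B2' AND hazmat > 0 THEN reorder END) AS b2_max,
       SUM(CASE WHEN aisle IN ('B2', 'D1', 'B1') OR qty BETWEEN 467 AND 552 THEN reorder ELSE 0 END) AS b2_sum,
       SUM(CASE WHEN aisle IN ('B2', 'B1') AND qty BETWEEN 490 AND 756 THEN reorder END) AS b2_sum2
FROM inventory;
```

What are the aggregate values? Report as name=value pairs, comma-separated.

[b2_max: aisle = 'B2' AND hazmat > 0]
bin=V90: ✗
bin=V64: ✗
bin=V70: ✗
bin=V80: ✗
bin=V37: ✓ → 49
bin=V48: ✗
bin=V72: ✗
bin=V38: ✗
bin=V88: ✗
bin=V26: ✓ → 42
bin=V87: ✗
bin=V46: ✗
bin=V24: ✗
b2_max = MAX(49, 42) = 49
—
[b2_sum: aisle IN ('B2', 'D1', 'B1') OR qty BETWEEN 467 AND 552]
bin=V90: ✗
bin=V64: ✓ → 147
bin=V70: ✗
bin=V80: ✓ → 71
bin=V37: ✓ → 49
bin=V48: ✓ → 89
bin=V72: ✗
bin=V38: ✗
bin=V88: ✗
bin=V26: ✓ → 42
bin=V87: ✗
bin=V46: ✗
bin=V24: ✓ → 144
b2_sum = 147 + 71 + 49 + 89 + 42 + 144 = 542
—
[b2_sum2: aisle IN ('B2', 'B1') AND qty BETWEEN 490 AND 756]
bin=V90: ✗
bin=V64: ✗
bin=V70: ✗
bin=V80: ✓ → 71
bin=V37: ✓ → 49
bin=V48: ✓ → 89
bin=V72: ✗
bin=V38: ✗
bin=V88: ✗
bin=V26: ✗
bin=V87: ✗
bin=V46: ✗
bin=V24: ✗
b2_sum2 = 71 + 49 + 89 = 209

b2_max=49, b2_sum=542, b2_sum2=209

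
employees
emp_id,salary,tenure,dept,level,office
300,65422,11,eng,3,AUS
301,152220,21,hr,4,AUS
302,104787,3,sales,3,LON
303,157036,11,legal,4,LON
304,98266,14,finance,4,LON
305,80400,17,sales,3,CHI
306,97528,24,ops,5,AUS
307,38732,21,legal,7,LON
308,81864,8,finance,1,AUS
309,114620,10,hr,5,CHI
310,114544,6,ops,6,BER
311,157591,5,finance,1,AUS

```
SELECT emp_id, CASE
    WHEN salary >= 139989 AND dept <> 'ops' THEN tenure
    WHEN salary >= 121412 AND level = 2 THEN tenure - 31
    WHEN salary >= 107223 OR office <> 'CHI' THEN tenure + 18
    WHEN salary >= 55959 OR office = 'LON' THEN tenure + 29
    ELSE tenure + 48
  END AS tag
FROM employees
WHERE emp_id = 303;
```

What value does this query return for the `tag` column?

emp_id = 303: salary=157036, tenure=11, dept=legal, level=4, office=LON.
salary >= 139989 AND dept <> 'ops' → true → 11

11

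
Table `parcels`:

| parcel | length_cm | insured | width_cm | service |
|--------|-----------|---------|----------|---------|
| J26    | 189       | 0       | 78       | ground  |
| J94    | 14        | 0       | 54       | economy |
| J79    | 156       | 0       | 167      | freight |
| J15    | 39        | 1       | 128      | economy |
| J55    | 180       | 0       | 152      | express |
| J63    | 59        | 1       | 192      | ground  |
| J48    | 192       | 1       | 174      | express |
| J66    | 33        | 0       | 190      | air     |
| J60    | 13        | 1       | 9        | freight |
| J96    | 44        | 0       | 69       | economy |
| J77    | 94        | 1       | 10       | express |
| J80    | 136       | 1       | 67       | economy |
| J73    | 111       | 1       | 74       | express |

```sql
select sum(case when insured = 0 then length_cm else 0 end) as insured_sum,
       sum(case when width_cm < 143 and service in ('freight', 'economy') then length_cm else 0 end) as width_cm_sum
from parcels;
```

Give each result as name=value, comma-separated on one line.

insured_sum=616, width_cm_sum=246

[insured_sum: insured = 0]
parcel=J26: ✓ → 189
parcel=J94: ✓ → 14
parcel=J79: ✓ → 156
parcel=J15: ✗
parcel=J55: ✓ → 180
parcel=J63: ✗
parcel=J48: ✗
parcel=J66: ✓ → 33
parcel=J60: ✗
parcel=J96: ✓ → 44
parcel=J77: ✗
parcel=J80: ✗
parcel=J73: ✗
insured_sum = 189 + 14 + 156 + 180 + 33 + 44 = 616
—
[width_cm_sum: width_cm < 143 and service in ('freight', 'economy')]
parcel=J26: ✗
parcel=J94: ✓ → 14
parcel=J79: ✗
parcel=J15: ✓ → 39
parcel=J55: ✗
parcel=J63: ✗
parcel=J48: ✗
parcel=J66: ✗
parcel=J60: ✓ → 13
parcel=J96: ✓ → 44
parcel=J77: ✗
parcel=J80: ✓ → 136
parcel=J73: ✗
width_cm_sum = 14 + 39 + 13 + 44 + 136 = 246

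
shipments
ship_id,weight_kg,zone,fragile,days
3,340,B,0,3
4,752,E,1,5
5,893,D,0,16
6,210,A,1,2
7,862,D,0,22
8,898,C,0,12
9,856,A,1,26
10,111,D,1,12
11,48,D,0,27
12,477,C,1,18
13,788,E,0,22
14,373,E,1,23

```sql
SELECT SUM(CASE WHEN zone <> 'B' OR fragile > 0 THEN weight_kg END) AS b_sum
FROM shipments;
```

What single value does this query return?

6268

ship_id=3: ✗
ship_id=4: ✓ → 752
ship_id=5: ✓ → 893
ship_id=6: ✓ → 210
ship_id=7: ✓ → 862
ship_id=8: ✓ → 898
ship_id=9: ✓ → 856
ship_id=10: ✓ → 111
ship_id=11: ✓ → 48
ship_id=12: ✓ → 477
ship_id=13: ✓ → 788
ship_id=14: ✓ → 373
b_sum = 752 + 893 + 210 + 862 + 898 + 856 + 111 + 48 + 477 + 788 + 373 = 6268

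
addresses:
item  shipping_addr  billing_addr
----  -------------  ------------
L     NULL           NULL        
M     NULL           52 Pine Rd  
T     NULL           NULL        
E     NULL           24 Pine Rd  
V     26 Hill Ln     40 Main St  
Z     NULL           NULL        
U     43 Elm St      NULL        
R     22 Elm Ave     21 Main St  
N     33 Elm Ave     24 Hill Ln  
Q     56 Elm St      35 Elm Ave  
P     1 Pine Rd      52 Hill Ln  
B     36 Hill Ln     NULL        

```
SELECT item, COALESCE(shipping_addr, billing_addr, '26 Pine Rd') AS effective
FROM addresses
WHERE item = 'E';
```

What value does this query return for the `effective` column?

item = E: shipping_addr=NULL, billing_addr=24 Pine Rd.
shipping_addr=NULL, billing_addr=24 Pine Rd → 24 Pine Rd

24 Pine Rd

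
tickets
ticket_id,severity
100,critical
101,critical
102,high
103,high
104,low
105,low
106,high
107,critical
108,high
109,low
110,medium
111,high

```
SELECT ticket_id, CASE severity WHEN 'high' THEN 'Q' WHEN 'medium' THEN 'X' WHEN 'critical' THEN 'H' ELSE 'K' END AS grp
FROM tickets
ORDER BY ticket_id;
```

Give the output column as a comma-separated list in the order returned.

H, H, Q, Q, K, K, Q, H, Q, K, X, Q

ticket_id=100: severity='critical' → H
ticket_id=101: severity='critical' → H
ticket_id=102: severity='high' → Q
ticket_id=103: severity='high' → Q
ticket_id=104: ELSE → K
ticket_id=105: ELSE → K
ticket_id=106: severity='high' → Q
ticket_id=107: severity='critical' → H
ticket_id=108: severity='high' → Q
ticket_id=109: ELSE → K
ticket_id=110: severity='medium' → X
ticket_id=111: severity='high' → Q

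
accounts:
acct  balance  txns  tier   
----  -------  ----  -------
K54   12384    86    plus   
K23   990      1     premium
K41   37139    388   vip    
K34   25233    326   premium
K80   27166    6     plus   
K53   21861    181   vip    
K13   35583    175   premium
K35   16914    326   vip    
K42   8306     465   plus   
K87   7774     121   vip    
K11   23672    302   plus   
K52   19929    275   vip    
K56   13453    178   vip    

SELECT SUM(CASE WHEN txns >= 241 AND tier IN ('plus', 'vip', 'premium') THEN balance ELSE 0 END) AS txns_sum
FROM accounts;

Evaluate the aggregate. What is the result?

131193

acct=K54: ✗
acct=K23: ✗
acct=K41: ✓ → 37139
acct=K34: ✓ → 25233
acct=K80: ✗
acct=K53: ✗
acct=K13: ✗
acct=K35: ✓ → 16914
acct=K42: ✓ → 8306
acct=K87: ✗
acct=K11: ✓ → 23672
acct=K52: ✓ → 19929
acct=K56: ✗
txns_sum = 37139 + 25233 + 16914 + 8306 + 23672 + 19929 = 131193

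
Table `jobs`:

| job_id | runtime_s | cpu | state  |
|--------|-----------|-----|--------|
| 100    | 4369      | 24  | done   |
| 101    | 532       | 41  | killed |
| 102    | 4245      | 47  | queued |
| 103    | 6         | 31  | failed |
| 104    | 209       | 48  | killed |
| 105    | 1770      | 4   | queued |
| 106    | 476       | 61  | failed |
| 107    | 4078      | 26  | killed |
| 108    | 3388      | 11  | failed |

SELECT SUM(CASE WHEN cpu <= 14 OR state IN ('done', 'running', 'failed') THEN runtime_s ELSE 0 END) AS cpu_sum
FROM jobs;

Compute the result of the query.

10009

job_id=100: ✓ → 4369
job_id=101: ✗
job_id=102: ✗
job_id=103: ✓ → 6
job_id=104: ✗
job_id=105: ✓ → 1770
job_id=106: ✓ → 476
job_id=107: ✗
job_id=108: ✓ → 3388
cpu_sum = 4369 + 6 + 1770 + 476 + 3388 = 10009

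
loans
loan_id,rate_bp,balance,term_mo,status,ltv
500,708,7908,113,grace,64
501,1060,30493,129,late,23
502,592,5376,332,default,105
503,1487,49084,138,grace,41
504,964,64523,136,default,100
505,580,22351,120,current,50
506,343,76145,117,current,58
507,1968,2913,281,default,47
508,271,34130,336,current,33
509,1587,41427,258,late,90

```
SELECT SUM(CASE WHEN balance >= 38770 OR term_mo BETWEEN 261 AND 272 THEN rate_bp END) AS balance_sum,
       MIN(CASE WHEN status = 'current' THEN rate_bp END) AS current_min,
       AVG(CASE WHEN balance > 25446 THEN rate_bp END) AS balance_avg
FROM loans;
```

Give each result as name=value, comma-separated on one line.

balance_sum=4381, current_min=271, balance_avg=952

[balance_sum: balance >= 38770 OR term_mo BETWEEN 261 AND 272]
loan_id=500: ✗
loan_id=501: ✗
loan_id=502: ✗
loan_id=503: ✓ → 1487
loan_id=504: ✓ → 964
loan_id=505: ✗
loan_id=506: ✓ → 343
loan_id=507: ✗
loan_id=508: ✗
loan_id=509: ✓ → 1587
balance_sum = 1487 + 964 + 343 + 1587 = 4381
—
[current_min: status = 'current']
loan_id=500: ✗
loan_id=501: ✗
loan_id=502: ✗
loan_id=503: ✗
loan_id=504: ✗
loan_id=505: ✓ → 580
loan_id=506: ✓ → 343
loan_id=507: ✗
loan_id=508: ✓ → 271
loan_id=509: ✗
current_min = MIN(580, 343, 271) = 271
—
[balance_avg: balance > 25446]
loan_id=500: ✗
loan_id=501: ✓ → 1060
loan_id=502: ✗
loan_id=503: ✓ → 1487
loan_id=504: ✓ → 964
loan_id=505: ✗
loan_id=506: ✓ → 343
loan_id=507: ✗
loan_id=508: ✓ → 271
loan_id=509: ✓ → 1587
balance_avg = (1060 + 1487 + 964 + 343 + 271 + 1587) / 6 = 952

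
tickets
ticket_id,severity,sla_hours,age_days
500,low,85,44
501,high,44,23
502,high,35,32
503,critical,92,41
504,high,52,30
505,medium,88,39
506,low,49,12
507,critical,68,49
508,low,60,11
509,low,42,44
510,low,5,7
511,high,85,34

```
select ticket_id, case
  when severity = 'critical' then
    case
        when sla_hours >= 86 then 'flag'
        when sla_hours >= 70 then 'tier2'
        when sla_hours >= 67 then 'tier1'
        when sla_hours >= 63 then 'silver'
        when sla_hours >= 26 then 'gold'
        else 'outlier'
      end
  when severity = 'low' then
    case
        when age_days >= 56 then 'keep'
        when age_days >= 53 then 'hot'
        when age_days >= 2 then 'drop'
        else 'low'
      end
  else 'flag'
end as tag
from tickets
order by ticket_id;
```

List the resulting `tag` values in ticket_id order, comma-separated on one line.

drop, flag, flag, flag, flag, flag, drop, tier1, drop, drop, drop, flag

ticket_id=500: severity='low' → inner[age_days >= 2] → drop
ticket_id=501: severity='high' → outer ELSE → flag
ticket_id=502: severity='high' → outer ELSE → flag
ticket_id=503: severity='critical' → inner[sla_hours >= 86] → flag
ticket_id=504: severity='high' → outer ELSE → flag
ticket_id=505: severity='medium' → outer ELSE → flag
ticket_id=506: severity='low' → inner[age_days >= 2] → drop
ticket_id=507: severity='critical' → inner[sla_hours >= 67] → tier1
ticket_id=508: severity='low' → inner[age_days >= 2] → drop
ticket_id=509: severity='low' → inner[age_days >= 2] → drop
ticket_id=510: severity='low' → inner[age_days >= 2] → drop
ticket_id=511: severity='high' → outer ELSE → flag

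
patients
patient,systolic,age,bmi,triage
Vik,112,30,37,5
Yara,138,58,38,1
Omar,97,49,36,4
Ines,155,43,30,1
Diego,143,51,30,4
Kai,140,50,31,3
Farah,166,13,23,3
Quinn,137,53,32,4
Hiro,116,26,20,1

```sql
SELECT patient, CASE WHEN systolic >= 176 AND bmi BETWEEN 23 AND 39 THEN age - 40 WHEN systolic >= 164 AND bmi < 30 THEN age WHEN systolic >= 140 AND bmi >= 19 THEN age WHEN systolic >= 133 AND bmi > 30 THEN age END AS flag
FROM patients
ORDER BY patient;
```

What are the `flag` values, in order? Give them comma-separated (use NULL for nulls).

patient=Diego: systolic >= 140 AND bmi >= 19 → 51
patient=Farah: systolic >= 164 AND bmi < 30 → 13
patient=Hiro: (no match → NULL) → NULL
patient=Ines: systolic >= 140 AND bmi >= 19 → 43
patient=Kai: systolic >= 140 AND bmi >= 19 → 50
patient=Omar: (no match → NULL) → NULL
patient=Quinn: systolic >= 133 AND bmi > 30 → 53
patient=Vik: (no match → NULL) → NULL
patient=Yara: systolic >= 133 AND bmi > 30 → 58

51, 13, NULL, 43, 50, NULL, 53, NULL, 58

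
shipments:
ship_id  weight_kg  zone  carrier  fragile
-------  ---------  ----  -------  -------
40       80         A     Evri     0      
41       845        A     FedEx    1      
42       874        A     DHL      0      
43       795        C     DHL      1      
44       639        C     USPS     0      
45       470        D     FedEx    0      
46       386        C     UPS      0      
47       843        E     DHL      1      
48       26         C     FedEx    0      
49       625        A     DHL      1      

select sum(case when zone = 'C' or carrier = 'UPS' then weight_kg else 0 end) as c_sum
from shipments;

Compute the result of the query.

1846

ship_id=40: ✗
ship_id=41: ✗
ship_id=42: ✗
ship_id=43: ✓ → 795
ship_id=44: ✓ → 639
ship_id=45: ✗
ship_id=46: ✓ → 386
ship_id=47: ✗
ship_id=48: ✓ → 26
ship_id=49: ✗
c_sum = 795 + 639 + 386 + 26 = 1846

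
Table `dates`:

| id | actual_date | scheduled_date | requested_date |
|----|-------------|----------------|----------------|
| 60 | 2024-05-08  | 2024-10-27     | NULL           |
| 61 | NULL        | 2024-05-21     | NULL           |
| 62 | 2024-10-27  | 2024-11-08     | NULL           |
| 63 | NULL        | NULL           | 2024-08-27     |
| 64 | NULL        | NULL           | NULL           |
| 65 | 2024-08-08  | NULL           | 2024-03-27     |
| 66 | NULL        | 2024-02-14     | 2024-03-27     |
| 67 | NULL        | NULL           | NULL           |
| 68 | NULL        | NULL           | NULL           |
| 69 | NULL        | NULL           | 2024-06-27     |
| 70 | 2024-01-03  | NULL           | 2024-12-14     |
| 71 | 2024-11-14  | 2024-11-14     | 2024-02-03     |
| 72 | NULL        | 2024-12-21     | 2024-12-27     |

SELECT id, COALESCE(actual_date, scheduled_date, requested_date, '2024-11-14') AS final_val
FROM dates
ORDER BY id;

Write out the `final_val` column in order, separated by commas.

id=60: actual_date=2024-05-08 → 2024-05-08
id=61: actual_date=NULL, scheduled_date=2024-05-21 → 2024-05-21
id=62: actual_date=2024-10-27 → 2024-10-27
id=63: actual_date=NULL, scheduled_date=NULL, requested_date=2024-08-27 → 2024-08-27
id=64: actual_date=NULL, scheduled_date=NULL, requested_date=NULL, → literal 2024-11-14 → 2024-11-14
id=65: actual_date=2024-08-08 → 2024-08-08
id=66: actual_date=NULL, scheduled_date=2024-02-14 → 2024-02-14
id=67: actual_date=NULL, scheduled_date=NULL, requested_date=NULL, → literal 2024-11-14 → 2024-11-14
id=68: actual_date=NULL, scheduled_date=NULL, requested_date=NULL, → literal 2024-11-14 → 2024-11-14
id=69: actual_date=NULL, scheduled_date=NULL, requested_date=2024-06-27 → 2024-06-27
id=70: actual_date=2024-01-03 → 2024-01-03
id=71: actual_date=2024-11-14 → 2024-11-14
id=72: actual_date=NULL, scheduled_date=2024-12-21 → 2024-12-21

2024-05-08, 2024-05-21, 2024-10-27, 2024-08-27, 2024-11-14, 2024-08-08, 2024-02-14, 2024-11-14, 2024-11-14, 2024-06-27, 2024-01-03, 2024-11-14, 2024-12-21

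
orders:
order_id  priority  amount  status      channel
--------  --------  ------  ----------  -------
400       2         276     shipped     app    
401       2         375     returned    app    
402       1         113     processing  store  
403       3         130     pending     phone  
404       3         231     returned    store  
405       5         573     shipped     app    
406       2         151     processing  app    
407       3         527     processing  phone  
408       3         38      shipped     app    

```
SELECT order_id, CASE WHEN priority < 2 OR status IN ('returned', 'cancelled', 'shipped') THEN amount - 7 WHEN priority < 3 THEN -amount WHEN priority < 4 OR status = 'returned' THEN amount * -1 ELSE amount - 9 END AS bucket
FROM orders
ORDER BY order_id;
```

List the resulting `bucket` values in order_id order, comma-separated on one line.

269, 368, 106, -130, 224, 566, -151, -527, 31

order_id=400: priority < 2 OR status IN ('returned', 'cancelled', 'shipped') → 269
order_id=401: priority < 2 OR status IN ('returned', 'cancelled', 'shipped') → 368
order_id=402: priority < 2 OR status IN ('returned', 'cancelled', 'shipped') → 106
order_id=403: priority < 4 OR status = 'returned' → -130
order_id=404: priority < 2 OR status IN ('returned', 'cancelled', 'shipped') → 224
order_id=405: priority < 2 OR status IN ('returned', 'cancelled', 'shipped') → 566
order_id=406: priority < 3 → -151
order_id=407: priority < 4 OR status = 'returned' → -527
order_id=408: priority < 2 OR status IN ('returned', 'cancelled', 'shipped') → 31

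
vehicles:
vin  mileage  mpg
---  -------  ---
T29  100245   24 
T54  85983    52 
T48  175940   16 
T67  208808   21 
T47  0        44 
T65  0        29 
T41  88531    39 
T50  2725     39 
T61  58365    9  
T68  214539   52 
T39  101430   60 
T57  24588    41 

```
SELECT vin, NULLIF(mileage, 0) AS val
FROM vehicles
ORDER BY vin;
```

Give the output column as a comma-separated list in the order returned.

100245, 101430, 88531, NULL, 175940, 2725, 85983, 24588, 58365, NULL, 208808, 214539

vin=T29: mileage=100245 vs 0: differ → 100245
vin=T39: mileage=101430 vs 0: differ → 101430
vin=T41: mileage=88531 vs 0: differ → 88531
vin=T47: mileage=0 vs 0: equal → NULL
vin=T48: mileage=175940 vs 0: differ → 175940
vin=T50: mileage=2725 vs 0: differ → 2725
vin=T54: mileage=85983 vs 0: differ → 85983
vin=T57: mileage=24588 vs 0: differ → 24588
vin=T61: mileage=58365 vs 0: differ → 58365
vin=T65: mileage=0 vs 0: equal → NULL
vin=T67: mileage=208808 vs 0: differ → 208808
vin=T68: mileage=214539 vs 0: differ → 214539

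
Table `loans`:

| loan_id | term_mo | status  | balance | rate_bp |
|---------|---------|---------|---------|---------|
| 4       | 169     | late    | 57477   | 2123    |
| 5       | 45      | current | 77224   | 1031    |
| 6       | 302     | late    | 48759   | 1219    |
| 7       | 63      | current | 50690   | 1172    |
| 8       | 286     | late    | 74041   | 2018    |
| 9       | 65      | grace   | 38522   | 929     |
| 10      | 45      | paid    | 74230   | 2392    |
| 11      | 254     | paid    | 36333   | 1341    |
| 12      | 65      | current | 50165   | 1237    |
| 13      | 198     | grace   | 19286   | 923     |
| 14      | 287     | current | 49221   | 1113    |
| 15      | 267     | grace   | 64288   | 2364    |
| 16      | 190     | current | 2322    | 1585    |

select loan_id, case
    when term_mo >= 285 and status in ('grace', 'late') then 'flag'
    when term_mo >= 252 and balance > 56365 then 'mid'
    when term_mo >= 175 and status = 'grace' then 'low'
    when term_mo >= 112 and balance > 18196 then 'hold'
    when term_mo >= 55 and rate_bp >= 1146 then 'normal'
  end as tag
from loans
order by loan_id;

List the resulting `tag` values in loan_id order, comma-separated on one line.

loan_id=4: term_mo >= 112 and balance > 18196 → hold
loan_id=5: (no match → NULL) → NULL
loan_id=6: term_mo >= 285 and status in ('grace', 'late') → flag
loan_id=7: term_mo >= 55 and rate_bp >= 1146 → normal
loan_id=8: term_mo >= 285 and status in ('grace', 'late') → flag
loan_id=9: (no match → NULL) → NULL
loan_id=10: (no match → NULL) → NULL
loan_id=11: term_mo >= 112 and balance > 18196 → hold
loan_id=12: term_mo >= 55 and rate_bp >= 1146 → normal
loan_id=13: term_mo >= 175 and status = 'grace' → low
loan_id=14: term_mo >= 112 and balance > 18196 → hold
loan_id=15: term_mo >= 252 and balance > 56365 → mid
loan_id=16: term_mo >= 55 and rate_bp >= 1146 → normal

hold, NULL, flag, normal, flag, NULL, NULL, hold, normal, low, hold, mid, normal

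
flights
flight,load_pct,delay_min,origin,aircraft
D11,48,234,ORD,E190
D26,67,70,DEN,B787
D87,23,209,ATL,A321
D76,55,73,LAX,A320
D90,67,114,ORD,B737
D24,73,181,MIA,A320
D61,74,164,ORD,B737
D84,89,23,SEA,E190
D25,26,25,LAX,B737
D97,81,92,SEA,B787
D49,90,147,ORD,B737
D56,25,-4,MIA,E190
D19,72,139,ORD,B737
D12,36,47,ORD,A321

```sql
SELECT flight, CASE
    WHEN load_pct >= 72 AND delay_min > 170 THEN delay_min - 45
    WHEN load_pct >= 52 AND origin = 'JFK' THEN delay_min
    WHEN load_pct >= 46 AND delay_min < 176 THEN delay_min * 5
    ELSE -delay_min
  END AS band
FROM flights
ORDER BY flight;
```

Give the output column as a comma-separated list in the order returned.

-234, -47, 695, 136, -25, 350, 735, 4, 820, 365, 115, -209, 570, 460

flight=D11: ELSE → -234
flight=D12: ELSE → -47
flight=D19: load_pct >= 46 AND delay_min < 176 → 695
flight=D24: load_pct >= 72 AND delay_min > 170 → 136
flight=D25: ELSE → -25
flight=D26: load_pct >= 46 AND delay_min < 176 → 350
flight=D49: load_pct >= 46 AND delay_min < 176 → 735
flight=D56: ELSE → 4
flight=D61: load_pct >= 46 AND delay_min < 176 → 820
flight=D76: load_pct >= 46 AND delay_min < 176 → 365
flight=D84: load_pct >= 46 AND delay_min < 176 → 115
flight=D87: ELSE → -209
flight=D90: load_pct >= 46 AND delay_min < 176 → 570
flight=D97: load_pct >= 46 AND delay_min < 176 → 460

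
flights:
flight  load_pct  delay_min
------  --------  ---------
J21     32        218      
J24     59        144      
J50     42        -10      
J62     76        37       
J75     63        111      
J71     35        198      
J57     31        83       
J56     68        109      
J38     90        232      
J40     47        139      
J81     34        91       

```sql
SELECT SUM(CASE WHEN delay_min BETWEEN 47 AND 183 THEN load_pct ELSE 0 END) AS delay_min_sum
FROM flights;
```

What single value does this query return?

302

flight=J21: ✗
flight=J24: ✓ → 59
flight=J50: ✗
flight=J62: ✗
flight=J75: ✓ → 63
flight=J71: ✗
flight=J57: ✓ → 31
flight=J56: ✓ → 68
flight=J38: ✗
flight=J40: ✓ → 47
flight=J81: ✓ → 34
delay_min_sum = 59 + 63 + 31 + 68 + 47 + 34 = 302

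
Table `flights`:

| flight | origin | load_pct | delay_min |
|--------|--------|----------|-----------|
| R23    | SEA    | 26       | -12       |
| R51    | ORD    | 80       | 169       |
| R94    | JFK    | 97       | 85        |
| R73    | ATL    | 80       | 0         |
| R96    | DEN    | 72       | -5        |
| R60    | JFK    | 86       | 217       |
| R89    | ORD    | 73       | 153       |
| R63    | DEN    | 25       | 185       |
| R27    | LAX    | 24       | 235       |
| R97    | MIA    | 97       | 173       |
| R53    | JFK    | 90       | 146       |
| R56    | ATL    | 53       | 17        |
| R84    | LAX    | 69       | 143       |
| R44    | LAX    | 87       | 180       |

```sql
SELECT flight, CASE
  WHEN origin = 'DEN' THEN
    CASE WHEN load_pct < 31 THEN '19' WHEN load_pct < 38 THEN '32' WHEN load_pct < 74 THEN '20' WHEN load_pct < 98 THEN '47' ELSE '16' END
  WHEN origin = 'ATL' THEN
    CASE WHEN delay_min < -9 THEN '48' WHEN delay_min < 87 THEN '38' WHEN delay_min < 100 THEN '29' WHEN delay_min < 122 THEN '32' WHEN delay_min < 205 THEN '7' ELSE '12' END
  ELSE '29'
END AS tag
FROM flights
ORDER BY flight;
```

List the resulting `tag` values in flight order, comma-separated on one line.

flight=R23: origin='SEA' → outer ELSE → 29
flight=R27: origin='LAX' → outer ELSE → 29
flight=R44: origin='LAX' → outer ELSE → 29
flight=R51: origin='ORD' → outer ELSE → 29
flight=R53: origin='JFK' → outer ELSE → 29
flight=R56: origin='ATL' → inner[delay_min < 87] → 38
flight=R60: origin='JFK' → outer ELSE → 29
flight=R63: origin='DEN' → inner[load_pct < 31] → 19
flight=R73: origin='ATL' → inner[delay_min < 87] → 38
flight=R84: origin='LAX' → outer ELSE → 29
flight=R89: origin='ORD' → outer ELSE → 29
flight=R94: origin='JFK' → outer ELSE → 29
flight=R96: origin='DEN' → inner[load_pct < 74] → 20
flight=R97: origin='MIA' → outer ELSE → 29

29, 29, 29, 29, 29, 38, 29, 19, 38, 29, 29, 29, 20, 29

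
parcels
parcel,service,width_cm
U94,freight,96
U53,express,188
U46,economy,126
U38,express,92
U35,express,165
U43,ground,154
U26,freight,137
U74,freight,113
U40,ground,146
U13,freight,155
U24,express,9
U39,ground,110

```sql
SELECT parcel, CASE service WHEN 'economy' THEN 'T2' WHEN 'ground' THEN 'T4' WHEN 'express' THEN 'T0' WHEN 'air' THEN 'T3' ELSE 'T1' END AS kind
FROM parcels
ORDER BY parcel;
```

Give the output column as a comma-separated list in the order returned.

parcel=U13: ELSE → T1
parcel=U24: service='express' → T0
parcel=U26: ELSE → T1
parcel=U35: service='express' → T0
parcel=U38: service='express' → T0
parcel=U39: service='ground' → T4
parcel=U40: service='ground' → T4
parcel=U43: service='ground' → T4
parcel=U46: service='economy' → T2
parcel=U53: service='express' → T0
parcel=U74: ELSE → T1
parcel=U94: ELSE → T1

T1, T0, T1, T0, T0, T4, T4, T4, T2, T0, T1, T1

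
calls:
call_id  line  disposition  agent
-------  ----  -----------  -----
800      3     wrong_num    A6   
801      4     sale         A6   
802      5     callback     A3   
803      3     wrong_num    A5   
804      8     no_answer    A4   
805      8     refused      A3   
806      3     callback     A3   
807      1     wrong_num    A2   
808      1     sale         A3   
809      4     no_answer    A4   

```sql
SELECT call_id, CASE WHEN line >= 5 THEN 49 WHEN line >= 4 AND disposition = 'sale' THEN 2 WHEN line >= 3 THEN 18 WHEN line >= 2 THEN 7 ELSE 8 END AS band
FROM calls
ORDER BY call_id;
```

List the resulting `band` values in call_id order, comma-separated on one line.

call_id=800: line >= 3 → 18
call_id=801: line >= 4 AND disposition = 'sale' → 2
call_id=802: line >= 5 → 49
call_id=803: line >= 3 → 18
call_id=804: line >= 5 → 49
call_id=805: line >= 5 → 49
call_id=806: line >= 3 → 18
call_id=807: ELSE → 8
call_id=808: ELSE → 8
call_id=809: line >= 3 → 18

18, 2, 49, 18, 49, 49, 18, 8, 8, 18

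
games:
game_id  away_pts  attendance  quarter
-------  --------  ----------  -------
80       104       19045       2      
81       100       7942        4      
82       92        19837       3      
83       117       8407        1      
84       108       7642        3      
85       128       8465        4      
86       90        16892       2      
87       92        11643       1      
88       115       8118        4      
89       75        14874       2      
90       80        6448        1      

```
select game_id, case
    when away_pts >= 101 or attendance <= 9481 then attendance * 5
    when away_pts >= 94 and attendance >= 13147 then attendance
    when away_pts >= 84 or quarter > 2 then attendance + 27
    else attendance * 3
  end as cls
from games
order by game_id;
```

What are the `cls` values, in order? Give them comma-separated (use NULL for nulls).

game_id=80: away_pts >= 101 or attendance <= 9481 → 95225
game_id=81: away_pts >= 101 or attendance <= 9481 → 39710
game_id=82: away_pts >= 84 or quarter > 2 → 19864
game_id=83: away_pts >= 101 or attendance <= 9481 → 42035
game_id=84: away_pts >= 101 or attendance <= 9481 → 38210
game_id=85: away_pts >= 101 or attendance <= 9481 → 42325
game_id=86: away_pts >= 84 or quarter > 2 → 16919
game_id=87: away_pts >= 84 or quarter > 2 → 11670
game_id=88: away_pts >= 101 or attendance <= 9481 → 40590
game_id=89: ELSE → 44622
game_id=90: away_pts >= 101 or attendance <= 9481 → 32240

95225, 39710, 19864, 42035, 38210, 42325, 16919, 11670, 40590, 44622, 32240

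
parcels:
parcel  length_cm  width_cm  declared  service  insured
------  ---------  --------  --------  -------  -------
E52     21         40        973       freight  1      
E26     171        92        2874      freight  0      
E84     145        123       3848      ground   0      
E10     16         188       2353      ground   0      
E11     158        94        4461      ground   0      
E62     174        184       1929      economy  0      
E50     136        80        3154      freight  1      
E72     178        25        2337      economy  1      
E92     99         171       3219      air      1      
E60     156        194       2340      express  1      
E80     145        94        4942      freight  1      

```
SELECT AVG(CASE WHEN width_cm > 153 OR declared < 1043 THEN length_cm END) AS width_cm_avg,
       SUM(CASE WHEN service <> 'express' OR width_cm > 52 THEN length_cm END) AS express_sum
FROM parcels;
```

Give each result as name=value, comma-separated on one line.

width_cm_avg=93.2, express_sum=1399

[width_cm_avg: width_cm > 153 OR declared < 1043]
parcel=E52: ✓ → 21
parcel=E26: ✗
parcel=E84: ✗
parcel=E10: ✓ → 16
parcel=E11: ✗
parcel=E62: ✓ → 174
parcel=E50: ✗
parcel=E72: ✗
parcel=E92: ✓ → 99
parcel=E60: ✓ → 156
parcel=E80: ✗
width_cm_avg = (21 + 16 + 174 + 99 + 156) / 5 = 93.2
—
[express_sum: service <> 'express' OR width_cm > 52]
parcel=E52: ✓ → 21
parcel=E26: ✓ → 171
parcel=E84: ✓ → 145
parcel=E10: ✓ → 16
parcel=E11: ✓ → 158
parcel=E62: ✓ → 174
parcel=E50: ✓ → 136
parcel=E72: ✓ → 178
parcel=E92: ✓ → 99
parcel=E60: ✓ → 156
parcel=E80: ✓ → 145
express_sum = 21 + 171 + 145 + 16 + 158 + 174 + 136 + 178 + 99 + 156 + 145 = 1399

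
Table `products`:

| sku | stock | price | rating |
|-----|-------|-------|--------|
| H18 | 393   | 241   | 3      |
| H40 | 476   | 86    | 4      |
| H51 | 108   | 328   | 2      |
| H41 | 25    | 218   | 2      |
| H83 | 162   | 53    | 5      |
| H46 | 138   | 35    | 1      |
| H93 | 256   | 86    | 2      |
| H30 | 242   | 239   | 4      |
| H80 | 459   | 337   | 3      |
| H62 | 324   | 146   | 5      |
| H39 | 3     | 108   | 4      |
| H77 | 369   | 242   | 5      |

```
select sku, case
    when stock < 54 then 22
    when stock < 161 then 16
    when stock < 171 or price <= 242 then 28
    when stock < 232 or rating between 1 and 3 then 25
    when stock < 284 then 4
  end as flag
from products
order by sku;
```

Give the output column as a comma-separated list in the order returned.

28, 28, 22, 28, 22, 16, 16, 28, 28, 25, 28, 28

sku=H18: stock < 171 or price <= 242 → 28
sku=H30: stock < 171 or price <= 242 → 28
sku=H39: stock < 54 → 22
sku=H40: stock < 171 or price <= 242 → 28
sku=H41: stock < 54 → 22
sku=H46: stock < 161 → 16
sku=H51: stock < 161 → 16
sku=H62: stock < 171 or price <= 242 → 28
sku=H77: stock < 171 or price <= 242 → 28
sku=H80: stock < 232 or rating between 1 and 3 → 25
sku=H83: stock < 171 or price <= 242 → 28
sku=H93: stock < 171 or price <= 242 → 28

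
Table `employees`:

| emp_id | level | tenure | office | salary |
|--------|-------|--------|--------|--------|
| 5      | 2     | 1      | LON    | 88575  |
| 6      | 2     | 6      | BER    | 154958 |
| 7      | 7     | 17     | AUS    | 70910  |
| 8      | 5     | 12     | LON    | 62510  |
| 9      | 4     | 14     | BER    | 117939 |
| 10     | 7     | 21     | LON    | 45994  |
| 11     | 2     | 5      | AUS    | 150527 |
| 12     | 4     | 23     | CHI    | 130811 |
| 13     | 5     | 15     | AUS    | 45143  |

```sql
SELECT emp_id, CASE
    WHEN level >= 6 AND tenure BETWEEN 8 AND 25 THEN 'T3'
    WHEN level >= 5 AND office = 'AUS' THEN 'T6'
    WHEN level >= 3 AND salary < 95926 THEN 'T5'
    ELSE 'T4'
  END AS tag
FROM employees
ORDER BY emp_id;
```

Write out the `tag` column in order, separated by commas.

T4, T4, T3, T5, T4, T3, T4, T4, T6

emp_id=5: ELSE → T4
emp_id=6: ELSE → T4
emp_id=7: level >= 6 AND tenure BETWEEN 8 AND 25 → T3
emp_id=8: level >= 3 AND salary < 95926 → T5
emp_id=9: ELSE → T4
emp_id=10: level >= 6 AND tenure BETWEEN 8 AND 25 → T3
emp_id=11: ELSE → T4
emp_id=12: ELSE → T4
emp_id=13: level >= 5 AND office = 'AUS' → T6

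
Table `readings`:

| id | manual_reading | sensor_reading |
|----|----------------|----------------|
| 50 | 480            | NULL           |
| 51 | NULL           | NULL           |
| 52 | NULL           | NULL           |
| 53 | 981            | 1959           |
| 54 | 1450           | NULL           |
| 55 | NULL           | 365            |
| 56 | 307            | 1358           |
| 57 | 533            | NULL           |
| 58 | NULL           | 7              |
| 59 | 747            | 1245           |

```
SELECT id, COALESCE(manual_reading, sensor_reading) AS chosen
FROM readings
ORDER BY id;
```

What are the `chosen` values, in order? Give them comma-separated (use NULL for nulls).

id=50: manual_reading=480 → 480
id=51: manual_reading=NULL, sensor_reading=NULL (all NULL) → NULL
id=52: manual_reading=NULL, sensor_reading=NULL (all NULL) → NULL
id=53: manual_reading=981 → 981
id=54: manual_reading=1450 → 1450
id=55: manual_reading=NULL, sensor_reading=365 → 365
id=56: manual_reading=307 → 307
id=57: manual_reading=533 → 533
id=58: manual_reading=NULL, sensor_reading=7 → 7
id=59: manual_reading=747 → 747

480, NULL, NULL, 981, 1450, 365, 307, 533, 7, 747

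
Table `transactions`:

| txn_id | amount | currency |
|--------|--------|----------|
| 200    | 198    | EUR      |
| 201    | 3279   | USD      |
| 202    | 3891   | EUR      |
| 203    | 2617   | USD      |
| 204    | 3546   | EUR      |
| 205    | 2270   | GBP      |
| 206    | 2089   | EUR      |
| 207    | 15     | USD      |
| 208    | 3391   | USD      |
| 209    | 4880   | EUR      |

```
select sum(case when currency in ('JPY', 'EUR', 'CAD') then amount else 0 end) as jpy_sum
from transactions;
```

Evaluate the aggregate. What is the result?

txn_id=200: ✓ → 198
txn_id=201: ✗
txn_id=202: ✓ → 3891
txn_id=203: ✗
txn_id=204: ✓ → 3546
txn_id=205: ✗
txn_id=206: ✓ → 2089
txn_id=207: ✗
txn_id=208: ✗
txn_id=209: ✓ → 4880
jpy_sum = 198 + 3891 + 3546 + 2089 + 4880 = 14604

14604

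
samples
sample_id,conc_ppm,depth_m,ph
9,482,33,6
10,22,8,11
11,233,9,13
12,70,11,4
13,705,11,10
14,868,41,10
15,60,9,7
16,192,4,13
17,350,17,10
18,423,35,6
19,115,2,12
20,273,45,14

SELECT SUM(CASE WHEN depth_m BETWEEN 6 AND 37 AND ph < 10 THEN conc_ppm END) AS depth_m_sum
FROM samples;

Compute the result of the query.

1035

sample_id=9: ✓ → 482
sample_id=10: ✗
sample_id=11: ✗
sample_id=12: ✓ → 70
sample_id=13: ✗
sample_id=14: ✗
sample_id=15: ✓ → 60
sample_id=16: ✗
sample_id=17: ✗
sample_id=18: ✓ → 423
sample_id=19: ✗
sample_id=20: ✗
depth_m_sum = 482 + 70 + 60 + 423 = 1035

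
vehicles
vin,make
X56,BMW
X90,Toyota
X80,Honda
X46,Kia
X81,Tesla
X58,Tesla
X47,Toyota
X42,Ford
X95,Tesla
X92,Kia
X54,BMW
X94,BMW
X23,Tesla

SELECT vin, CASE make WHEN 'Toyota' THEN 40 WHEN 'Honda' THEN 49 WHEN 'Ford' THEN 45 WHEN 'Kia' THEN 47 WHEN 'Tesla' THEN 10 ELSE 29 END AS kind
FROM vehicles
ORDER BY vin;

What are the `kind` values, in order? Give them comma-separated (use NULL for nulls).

vin=X23: make='Tesla' → 10
vin=X42: make='Ford' → 45
vin=X46: make='Kia' → 47
vin=X47: make='Toyota' → 40
vin=X54: ELSE → 29
vin=X56: ELSE → 29
vin=X58: make='Tesla' → 10
vin=X80: make='Honda' → 49
vin=X81: make='Tesla' → 10
vin=X90: make='Toyota' → 40
vin=X92: make='Kia' → 47
vin=X94: ELSE → 29
vin=X95: make='Tesla' → 10

10, 45, 47, 40, 29, 29, 10, 49, 10, 40, 47, 29, 10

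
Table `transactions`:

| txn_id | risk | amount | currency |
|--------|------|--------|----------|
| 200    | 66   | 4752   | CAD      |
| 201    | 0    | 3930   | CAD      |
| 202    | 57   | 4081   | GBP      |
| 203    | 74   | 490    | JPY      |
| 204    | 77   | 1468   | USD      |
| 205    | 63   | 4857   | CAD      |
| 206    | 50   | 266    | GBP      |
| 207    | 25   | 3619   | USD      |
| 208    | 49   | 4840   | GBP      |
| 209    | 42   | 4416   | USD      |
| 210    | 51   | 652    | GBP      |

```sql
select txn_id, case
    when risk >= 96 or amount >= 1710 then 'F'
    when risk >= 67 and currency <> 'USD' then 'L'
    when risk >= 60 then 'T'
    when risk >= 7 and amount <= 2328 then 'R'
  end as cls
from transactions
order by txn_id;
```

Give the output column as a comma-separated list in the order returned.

txn_id=200: risk >= 96 or amount >= 1710 → F
txn_id=201: risk >= 96 or amount >= 1710 → F
txn_id=202: risk >= 96 or amount >= 1710 → F
txn_id=203: risk >= 67 and currency <> 'USD' → L
txn_id=204: risk >= 60 → T
txn_id=205: risk >= 96 or amount >= 1710 → F
txn_id=206: risk >= 7 and amount <= 2328 → R
txn_id=207: risk >= 96 or amount >= 1710 → F
txn_id=208: risk >= 96 or amount >= 1710 → F
txn_id=209: risk >= 96 or amount >= 1710 → F
txn_id=210: risk >= 7 and amount <= 2328 → R

F, F, F, L, T, F, R, F, F, F, R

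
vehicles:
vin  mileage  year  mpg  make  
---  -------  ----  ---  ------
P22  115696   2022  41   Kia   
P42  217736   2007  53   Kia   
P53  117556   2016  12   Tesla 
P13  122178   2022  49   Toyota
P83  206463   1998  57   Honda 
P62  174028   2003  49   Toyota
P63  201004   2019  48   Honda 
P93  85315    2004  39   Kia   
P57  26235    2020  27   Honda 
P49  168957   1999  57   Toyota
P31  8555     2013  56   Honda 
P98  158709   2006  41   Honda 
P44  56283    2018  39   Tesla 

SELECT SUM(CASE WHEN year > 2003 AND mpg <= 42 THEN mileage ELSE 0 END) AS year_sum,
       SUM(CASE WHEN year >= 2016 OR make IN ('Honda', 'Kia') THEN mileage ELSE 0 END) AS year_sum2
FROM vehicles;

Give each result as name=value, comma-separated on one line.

year_sum=559794, year_sum2=1315730

[year_sum: year > 2003 AND mpg <= 42]
vin=P22: ✓ → 115696
vin=P42: ✗
vin=P53: ✓ → 117556
vin=P13: ✗
vin=P83: ✗
vin=P62: ✗
vin=P63: ✗
vin=P93: ✓ → 85315
vin=P57: ✓ → 26235
vin=P49: ✗
vin=P31: ✗
vin=P98: ✓ → 158709
vin=P44: ✓ → 56283
year_sum = 115696 + 117556 + 85315 + 26235 + 158709 + 56283 = 559794
—
[year_sum2: year >= 2016 OR make IN ('Honda', 'Kia')]
vin=P22: ✓ → 115696
vin=P42: ✓ → 217736
vin=P53: ✓ → 117556
vin=P13: ✓ → 122178
vin=P83: ✓ → 206463
vin=P62: ✗
vin=P63: ✓ → 201004
vin=P93: ✓ → 85315
vin=P57: ✓ → 26235
vin=P49: ✗
vin=P31: ✓ → 8555
vin=P98: ✓ → 158709
vin=P44: ✓ → 56283
year_sum2 = 115696 + 217736 + 117556 + 122178 + 206463 + 201004 + 85315 + 26235 + 8555 + 158709 + 56283 = 1315730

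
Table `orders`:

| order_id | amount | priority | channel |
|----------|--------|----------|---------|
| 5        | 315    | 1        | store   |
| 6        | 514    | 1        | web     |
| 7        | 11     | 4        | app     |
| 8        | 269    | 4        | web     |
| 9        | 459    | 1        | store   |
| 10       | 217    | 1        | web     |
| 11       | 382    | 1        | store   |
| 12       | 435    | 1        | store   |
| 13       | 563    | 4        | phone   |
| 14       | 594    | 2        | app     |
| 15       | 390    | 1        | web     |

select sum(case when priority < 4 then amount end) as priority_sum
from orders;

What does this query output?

3306

order_id=5: ✓ → 315
order_id=6: ✓ → 514
order_id=7: ✗
order_id=8: ✗
order_id=9: ✓ → 459
order_id=10: ✓ → 217
order_id=11: ✓ → 382
order_id=12: ✓ → 435
order_id=13: ✗
order_id=14: ✓ → 594
order_id=15: ✓ → 390
priority_sum = 315 + 514 + 459 + 217 + 382 + 435 + 594 + 390 = 3306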